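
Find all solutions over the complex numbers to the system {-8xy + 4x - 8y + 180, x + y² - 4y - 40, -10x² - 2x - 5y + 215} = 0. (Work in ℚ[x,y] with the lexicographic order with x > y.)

Compute a lex Gröbner basis by Buchberger's algorithm.
f_1 = -8xy + 4x - 8y + 180, LT = xy.
f_2 = x + y² - 4y - 40, LT = x.
f_3 = -10x² - 2x - 5y + 215, LT = x².

S(f_1,f_2): lcm = xy. S = -½x - y³ + 4y² + 41y - 45/2.
  leading term x: subtract (-½)·f_2 from -½x - y³ + 4y² + 41y - 45/2 → -y³ + 9/2y² + 39y - 85/2
  leading term y³: no divisor's leading term divides it; move -y³ to the remainder.
  leading term y²: no divisor's leading term divides it; move 9/2y² to the remainder.
  leading term y: no divisor's leading term divides it; move 39y to the remainder.
  leading term 1: no divisor's leading term divides it; move -85/2 to the remainder.
  remainder -y³ + 9/2y² + 39y - 85/2 ≠ 0; add h_4 = -y³ + 9/2y² + 39y - 85/2 to the basis.

S(f_1,f_3): lcm = x²y. S = -½x² + ⅘xy - 45/2x - ½y² + 43/2y.
  leading term x²: subtract (-½x)·f_2 from -½x² + ⅘xy - 45/2x - ½y² + 43/2y → ½xy² - 6/5xy - 85/2x - ½y² + 43/2y
  leading term xy²: subtract (-1/16y)·f_1 from ½xy² - 6/5xy - 85/2x - ½y² + 43/2y → -19/20xy - 85/2x - y² + 131/4y
  leading term xy: subtract (19/160)·f_1 from -19/20xy - 85/2x - y² + 131/4y → -1719/40x - y² + 337/10y - 171/8
  leading term x: subtract (-1719/40)·f_2 from -1719/40x - y² + 337/10y - 171/8 → 1679/40y² - 691/5y - 13923/8
  leading term y²: no divisor's leading term divides it; move 1679/40y² to the remainder.
  leading term y: no divisor's leading term divides it; move -691/5y to the remainder.
  leading term 1: no divisor's leading term divides it; move -13923/8 to the remainder.
  remainder 1679/40y² - 691/5y - 13923/8 ≠ 0; add h_5 = 1679/40y² - 691/5y - 13923/8 to the basis.

S(f_2,f_3): lcm = x². S = xy² - 4xy - 201/5x - ½y + 43/2.
  leading term xy²: subtract (-⅛y)·f_1 from xy² - 4xy - 201/5x - ½y + 43/2 → -7/2xy - 201/5x - y² + 22y + 43/2
  leading term xy: subtract (7/16)·f_1 from -7/2xy - 201/5x - y² + 22y + 43/2 → -839/20x - y² + 51/2y - 229/4
  leading term x: subtract (-839/20)·f_2 from -839/20x - y² + 51/2y - 229/4 → 819/20y² - 1423/10y - 6941/4
  leading term y²: subtract (1638/1679)·h_5 from 819/20y² - 1423/10y - 6941/4 → -125501/16790y - 125501/3358
  leading term y: no divisor's leading term divides it; move -125501/16790y to the remainder.
  leading term 1: no divisor's leading term divides it; move -125501/3358 to the remainder.
  remainder -125501/16790y - 125501/3358 ≠ 0; add h_6 = -125501/16790y - 125501/3358 to the basis.

The other S-polynomials (S(f_1,h_4), S(f_2,h_4), S(f_3,h_4), S(f_1,h_5), S(f_2,h_5), S(f_3,h_5), S(h_4,h_5), S(f_1,h_6), S(f_2,h_6), S(f_3,h_6), S(h_4,h_6), S(h_5,h_6)) all reduce to 0 modulo the current basis, so we have a Gröbner basis.
Inter-reduce: drop elements whose leading term is divisible by another's, tail-reduce, and make monic.
Reduced Gröbner basis: {x + 5, y + 5}.

Elimination: the polynomial y + 5 lies in the elimination ideal for y, so y ∈ {-5}. For each such y, the remaining basis elements (now univariate) give the rest of the solution.
  y = -5: the earlier basis element becomes x + 5 = 0, giving x = -5 — point (-5, -5).

{(-5, -5)}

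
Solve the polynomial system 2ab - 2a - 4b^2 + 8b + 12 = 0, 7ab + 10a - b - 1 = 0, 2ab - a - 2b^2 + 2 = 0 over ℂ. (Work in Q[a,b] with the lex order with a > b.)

Compute a lex Gröbner basis by Buchberger's algorithm.
f_1 = 2ab - 2a - 4b^2 + 8b + 12, LT = ab.
f_2 = 7ab + 10a - b - 1, LT = ab.
f_3 = 2ab - a - 2b^2 + 2, LT = ab.

S(f_1,f_2): lcm = ab. S = -17/7a - 2b^2 + 29/7b + 43/7.
  leading term a: no divisor's leading term divides it; move -17/7a to the remainder.
  leading term b^2: no divisor's leading term divides it; move -2b^2 to the remainder.
  leading term b: no divisor's leading term divides it; move 29/7b to the remainder.
  leading term 1: no divisor's leading term divides it; move 43/7 to the remainder.
  remainder -17/7a - 2b^2 + 29/7b + 43/7 ≠ 0; add h_4 = -17/7a - 2b^2 + 29/7b + 43/7 to the basis.

S(f_1,f_3): lcm = ab. S = -1/2a - b^2 + 4b + 5.
  leading term a: subtract (7/34)·h_4 from -1/2a - b^2 + 4b + 5 → -10/17b^2 + 107/34b + 127/34
  leading term b^2: no divisor's leading term divides it; move -10/17b^2 to the remainder.
  leading term b: no divisor's leading term divides it; move 107/34b to the remainder.
  leading term 1: no divisor's leading term divides it; move 127/34 to the remainder.
  remainder -10/17b^2 + 107/34b + 127/34 ≠ 0; add h_5 = -10/17b^2 + 107/34b + 127/34 to the basis.

S(f_1,h_4): lcm = ab. S = -a - 14/17b^3 - 5/17b^2 + 111/17b + 6.
  leading term a: subtract (7/17)·h_4 from -a - 14/17b^3 - 5/17b^2 + 111/17b + 6 → -14/17b^3 + 9/17b^2 + 82/17b + 59/17
  leading term b^3: subtract (7/5b)·h_5 from -14/17b^3 + 9/17b^2 + 82/17b + 59/17 → -659/170b^2 - 69/170b + 59/17
  leading term b^2: subtract (659/100)·h_5 from -659/170b^2 - 69/170b + 59/17 → -4229/200b - 4229/200
  leading term b: no divisor's leading term divides it; move -4229/200b to the remainder.
  leading term 1: no divisor's leading term divides it; move -4229/200 to the remainder.
  remainder -4229/200b - 4229/200 ≠ 0; add h_6 = -4229/200b - 4229/200 to the basis.

The other S-polynomials (S(f_2,f_3), S(f_2,h_4), S(f_3,h_4), S(f_1,h_5), S(f_2,h_5), S(f_3,h_5), S(h_4,h_5), S(f_1,h_6), S(f_2,h_6), S(f_3,h_6), S(h_4,h_6), S(h_5,h_6)) all reduce to 0 modulo the current basis, so we have a Gröbner basis.
Inter-reduce: drop elements whose leading term is divisible by another's, tail-reduce, and make monic.
Reduced Gröbner basis: {a, b + 1}.

A lex Gröbner basis eliminates variables successively. Here b + 1 depends only on b, with roots {-1}; lifting each root through the earlier basis elements recovers the full solutions.
  b = -1: the earlier basis element becomes a = 0, giving a = 0 — point (0, -1).

{(0, -1)}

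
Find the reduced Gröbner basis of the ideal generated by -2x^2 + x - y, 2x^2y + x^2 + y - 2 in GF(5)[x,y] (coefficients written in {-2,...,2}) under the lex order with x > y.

G = {x^2 + 2x - 2y, xy - 2x - y^2 - 2y - 2, y^3 + y^2 - 2y + 2}

The reduced Gröbner basis is the canonical form of the ideal for this ordering.

f_1 = -2x^2 + x - y, LT = x^2.
f_2 = 2x^2y + x^2 + y - 2, LT = x^2y.

S(f_1,f_2): lcm = x^2y. S = 2x^2 + 2xy - 2y^2 + 2y + 1.
  leading term x^2: subtract (-1)·f_1 from 2x^2 + 2xy - 2y^2 + 2y + 1 → 2xy + x - 2y^2 + y + 1
  leading term xy: no divisor's leading term divides it; move 2xy to the remainder.
  leading term x: no divisor's leading term divides it; move x to the remainder.
  leading term y^2: no divisor's leading term divides it; move -2y^2 to the remainder.
  leading term y: no divisor's leading term divides it; move y to the remainder.
  leading term 1: no divisor's leading term divides it; move 1 to the remainder.
  remainder 2xy + x - 2y^2 + y + 1 ≠ 0; add g_3 = 2xy + x - 2y^2 + y + 1 to the basis.

S(f_1,g_3): lcm = x^2y. S = 2x^2 + xy^2 - xy + 2x - 2y^2.
  leading term x^2: subtract (-1)·f_1 from 2x^2 + xy^2 - xy + 2x - 2y^2 → xy^2 - xy - 2x - 2y^2 - y
  leading term xy^2: subtract (-2y)·g_3 from xy^2 - xy - 2x - 2y^2 - y → xy - 2x + y^3 + y
  leading term xy: subtract (-2)·g_3 from xy - 2x + y^3 + y → y^3 + y^2 - 2y + 2
  leading term y^3: no divisor's leading term divides it; move y^3 to the remainder.
  leading term y^2: no divisor's leading term divides it; move y^2 to the remainder.
  leading term y: no divisor's leading term divides it; move -2y to the remainder.
  leading term 1: no divisor's leading term divides it; move 2 to the remainder.
  remainder y^3 + y^2 - 2y + 2 ≠ 0; add g_4 = y^3 + y^2 - 2y + 2 to the basis.

S(f_2,g_3): lcm = x^2y. S = xy^2 + 2xy + 2x - 2y - 1.
  leading term xy^2: subtract (-2y)·g_3 from xy^2 + 2xy + 2x - 2y - 1 → -xy + 2x + y^3 + 2y^2 - 1
  leading term xy: subtract (2)·g_3 from -xy + 2x + y^3 + 2y^2 - 1 → y^3 + y^2 - 2y + 2
  leading term y^3: subtract (1)·g_4 from y^3 + y^2 - 2y + 2 → 0
  remainder 0.

S(f_1,g_4): leading monomials are coprime, so the S-polynomial reduces to 0 (Buchberger's first criterion).
S(f_2,g_4): lcm = x^2y^3. S = 2x^2y^2 + 2x^2y - 2x^2 - 2y^3 - y^2.
  leading term x^2y^2: subtract (-y^2)·f_1 from 2x^2y^2 + 2x^2y - 2x^2 - 2y^3 - y^2 → 2x^2y - 2x^2 + xy^2 + 2y^3 - y^2
  leading term x^2y: subtract (-y)·f_1 from 2x^2y - 2x^2 + xy^2 + 2y^3 - y^2 → -2x^2 + xy^2 + xy + 2y^3 - 2y^2
  leading term x^2: subtract (1)·f_1 from -2x^2 + xy^2 + xy + 2y^3 - 2y^2 → xy^2 + xy - x + 2y^3 - 2y^2 + y
  leading term xy^2: subtract (-2y)·g_3 from xy^2 + xy - x + 2y^3 - 2y^2 + y → -2xy - x - 2y^3 - 2y
  leading term xy: subtract (-1)·g_3 from -2xy - x - 2y^3 - 2y → -2y^3 - 2y^2 - y + 1
  leading term y^3: subtract (-2)·g_4 from -2y^3 - 2y^2 - y + 1 → 0
  remainder 0.

S(g_3,g_4): lcm = xy^3. S = 2xy^2 + 2xy - 2x - y^4 - 2y^3 - 2y^2.
  leading term xy^2: subtract (y)·g_3 from 2xy^2 + 2xy - 2x - y^4 - 2y^3 - 2y^2 → xy - 2x - y^4 + 2y^2 - y
  leading term xy: subtract (-2)·g_3 from xy - 2x - y^4 + 2y^2 - y → -y^4 - 2y^2 + y + 2
  leading term y^4: subtract (-y)·g_4 from -y^4 - 2y^2 + y + 2 → y^3 + y^2 - 2y + 2
  leading term y^3: subtract (1)·g_4 from y^3 + y^2 - 2y + 2 → 0
  remainder 0.

Every S-polynomial of the final basis reduces to 0, so we have a Gröbner basis.
Inter-reduce: drop elements whose leading term is divisible by another's, tail-reduce, and make monic.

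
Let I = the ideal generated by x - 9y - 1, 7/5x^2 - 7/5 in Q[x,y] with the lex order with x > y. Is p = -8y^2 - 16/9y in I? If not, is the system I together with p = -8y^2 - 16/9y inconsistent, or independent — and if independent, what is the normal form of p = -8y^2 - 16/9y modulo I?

First compute the reduced Gröbner basis of I by Buchberger's algorithm.
f_1 = x - 9y - 1, LT = x.
f_2 = 7/5x^2 - 7/5, LT = x^2.

S(f_1,f_2): lcm = x^2. S = -9xy - x + 1.
  reduce S modulo (f_1, f_2):
  remainder -81y^2 - 18y ≠ 0; add h_3 = -81y^2 - 18y to the basis.

The other S-polynomials (S(f_1,h_3), S(f_2,h_3)) all reduce to 0 modulo the current basis, so we have a Gröbner basis.
Inter-reduce: drop elements whose leading term is divisible by another's, tail-reduce, and make monic.
Reduced Gröbner basis: {x - 9y - 1, y^2 + 2/9y}.
Label its elements g_1 = x - 9y - 1, g_2 = y^2 + 2/9y.

Reduce p = -8y^2 - 16/9y modulo G:
  leading term y^2: subtract (-8)·g_2 from -8y^2 - 16/9y → 0
  normal form = 0.
Since the normal form is 0, p ∈ I.

-8y^2 - 16/9y lies in I (it reduces to 0).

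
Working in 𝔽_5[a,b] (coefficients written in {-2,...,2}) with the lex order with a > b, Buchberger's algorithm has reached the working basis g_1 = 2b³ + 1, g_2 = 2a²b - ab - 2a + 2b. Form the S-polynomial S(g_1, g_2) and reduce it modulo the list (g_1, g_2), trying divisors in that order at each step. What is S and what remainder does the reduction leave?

S(g_1, g_2) = -2a² - 2ab³ + ab² - b³; remainder on division = -2a² + ab² + a - 2.

lcm(LM(g_1), LM(g_2)) = a²b³.
S = (lcm/LT(g_1))·g_1 − (lcm/LT(g_2))·g_2 = -2a² - 2ab³ + ab² - b³.
Reduce S modulo (g_1, g_2) in that order:
  leading term a²: no divisor's leading term divides it; move -2a² to the remainder.
  leading term ab³: subtract (-a)·g_1 from -2ab³ + ab² - b³ → ab² + a - b³
  leading term ab²: no divisor's leading term divides it; move ab² to the remainder.
  leading term a: no divisor's leading term divides it; move a to the remainder.
  leading term b³: subtract (2)·g_1 from -b³ → -2
  leading term 1: no divisor's leading term divides it; move -2 to the remainder.
The remainder -2a² + ab² + a - 2 is nonzero, so it would be added as the next basis element.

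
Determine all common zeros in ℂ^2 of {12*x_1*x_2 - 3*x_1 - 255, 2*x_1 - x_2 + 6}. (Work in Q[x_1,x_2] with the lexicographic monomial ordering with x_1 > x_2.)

Compute a lex Gröbner basis by Buchberger's algorithm.
f_1 = 12*x_1*x_2 - 3*x_1 - 255, LT = x_1*x_2.
f_2 = 2*x_1 - x_2 + 6, LT = x_1.

S(f_1,f_2): lcm = x_1*x_2. S = -1/4*x_1 + 1/2*x_2**2 - 3*x_2 - 85/4.
  leading term x_1: subtract (-1/8)·f_2 from -1/4*x_1 + 1/2*x_2**2 - 3*x_2 - 85/4 → 1/2*x_2**2 - 25/8*x_2 - 41/2
  leading term x_2**2: no divisor's leading term divides it; move 1/2*x_2**2 to the remainder.
  leading term x_2: no divisor's leading term divides it; move -25/8*x_2 to the remainder.
  leading term 1: no divisor's leading term divides it; move -41/2 to the remainder.
  remainder 1/2*x_2**2 - 25/8*x_2 - 41/2 ≠ 0; add h_3 = 1/2*x_2**2 - 25/8*x_2 - 41/2 to the basis.

S(f_1,h_3): lcm = x_1*x_2**2. S = 6*x_1*x_2 + 41*x_1 - 85/4*x_2.
  leading term x_1*x_2: subtract (1/2)·f_1 from 6*x_1*x_2 + 41*x_1 - 85/4*x_2 → 85/2*x_1 - 85/4*x_2 + 255/2
  leading term x_1: subtract (85/4)·f_2 from 85/2*x_1 - 85/4*x_2 + 255/2 → 0
  remainder 0.

S(f_2,h_3): leading monomials are coprime, so the S-polynomial reduces to 0 (Buchberger's first criterion).
Every S-polynomial of the final basis reduces to 0, so we have a Gröbner basis.
Inter-reduce: drop elements whose leading term is divisible by another's, tail-reduce, and make monic.
Reduced Gröbner basis: {x_1 - 1/2*x_2 + 3, x_2**2 - 25/4*x_2 - 41}.

Since the basis is lex-ordered, x_2**2 - 25/4*x_2 - 41 is univariate in x_2. Its roots are {-4, 41/4}. Back-substituting each root into the other basis elements fixes the other coordinates.
  x_2 = -4: the earlier basis element becomes x_1 + 5 = 0, giving x_1 = -5 — point (-5, -4).
  x_2 = 41/4: the earlier basis element becomes x_1 - 17/8 = 0, giving x_1 = 17/8 — point (17/8, 41/4).
Check: every point annihilates each of the original generators.

{(-5, -4), (17/8, 41/4)}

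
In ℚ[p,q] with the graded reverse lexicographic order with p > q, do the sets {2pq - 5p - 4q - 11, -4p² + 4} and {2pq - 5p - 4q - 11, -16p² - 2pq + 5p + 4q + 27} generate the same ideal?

Yes, the ideals are equal.

For a fixed monomial order, each ideal has a unique reduced Gröbner basis; comparing bases decides equality.
Buchberger on the first generating set:
f_1 = 2pq - 5p - 4q - 11, LT = pq.
f_2 = -4p² + 4, LT = p².

S(f_1,f_2): lcm = p²q. S = -5/2p² - 2pq - 11/2p + q.
  reduce S modulo (f_1, f_2):
  remainder -21/2p - 3q - 27/2 ≠ 0; add g_3 = -21/2p - 3q - 27/2 to the basis.

S(f_1,g_3): lcm = pq. S = -2/7q² - 5/2p - 23/7q - 11/2.
  reduce S modulo (f_1, f_2, g_3):
  remainder -2/7q² - 18/7q - 16/7 ≠ 0; add g_4 = -2/7q² - 18/7q - 16/7 to the basis.

The other S-polynomials (S(f_2,g_3), S(f_1,g_4), S(f_2,g_4), S(g_3,g_4)) all reduce to 0 modulo the current basis, so we have a Gröbner basis.
Inter-reduce: drop elements whose leading term is divisible by another's, tail-reduce, and make monic.
Reduced Gröbner basis: {q² + 9q + 8, p + 2/7q + 9/7}.

Buchberger on the second generating set:
h_1 = 2pq - 5p - 4q - 11, LT = pq.
h_2 = -16p² - 2pq + 5p + 4q + 27, LT = p².

S(h_1,h_2): lcm = p²q. S = -⅛pq² - 5/2p² - 27/16pq + ¼q² - 11/2p + 27/16q.
  reduce S modulo (h_1, h_2):
  remainder -21/2p - 3q - 27/2 ≠ 0; add k_3 = -21/2p - 3q - 27/2 to the basis.

S(h_1,k_3): lcm = pq. S = -2/7q² - 5/2p - 23/7q - 11/2.
  reduce S modulo (h_1, h_2, k_3):
  remainder -2/7q² - 18/7q - 16/7 ≠ 0; add k_4 = -2/7q² - 18/7q - 16/7 to the basis.

The other S-polynomials (S(h_2,k_3), S(h_1,k_4), S(h_2,k_4), S(k_3,k_4)) all reduce to 0 modulo the current basis, so we have a Gröbner basis.
Inter-reduce: drop elements whose leading term is divisible by another's, tail-reduce, and make monic.
Reduced Gröbner basis: {q² + 9q + 8, p + 2/7q + 9/7}.

The two bases agree; hence the ideals are identical.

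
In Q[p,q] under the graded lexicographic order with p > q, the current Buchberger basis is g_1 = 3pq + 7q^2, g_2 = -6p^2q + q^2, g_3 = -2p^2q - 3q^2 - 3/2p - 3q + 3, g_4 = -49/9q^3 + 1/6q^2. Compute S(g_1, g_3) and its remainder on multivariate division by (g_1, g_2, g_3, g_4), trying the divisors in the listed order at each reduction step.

S(g_1, g_3) = 7/3pq^2 - 3/2q^2 - 3/4p - 3/2q + 3/2; remainder on division = -5/3q^2 - 3/4p - 3/2q + 3/2.

lcm(LM(g_1), LM(g_3)) = p^2q.
S = (lcm/LT(g_1))·g_1 − (lcm/LT(g_3))·g_3 = 7/3pq^2 - 3/2q^2 - 3/4p - 3/2q + 3/2.
Reduce S modulo (g_1, g_2, g_3, g_4) in that order:
  leading term pq^2: subtract (7/9q)·g_1 from 7/3pq^2 - 3/2q^2 - 3/4p - 3/2q + 3/2 → -49/9q^3 - 3/2q^2 - 3/4p - 3/2q + 3/2
  leading term q^3: subtract (1)·g_4 from -49/9q^3 - 3/2q^2 - 3/4p - 3/2q + 3/2 → -5/3q^2 - 3/4p - 3/2q + 3/2
  leading term q^2: no divisor's leading term divides it; move -5/3q^2 to the remainder.
  leading term p: no divisor's leading term divides it; move -3/4p to the remainder.
  leading term q: no divisor's leading term divides it; move -3/2q to the remainder.
  leading term 1: no divisor's leading term divides it; move 3/2 to the remainder.
The remainder -5/3q^2 - 3/4p - 3/2q + 3/2 is nonzero, so it would be added as the next basis element.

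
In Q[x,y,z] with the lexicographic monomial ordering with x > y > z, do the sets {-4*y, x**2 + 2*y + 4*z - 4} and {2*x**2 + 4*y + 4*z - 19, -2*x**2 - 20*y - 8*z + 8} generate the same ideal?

For a fixed monomial order, each ideal has a unique reduced Gröbner basis; comparing bases decides equality.
Buchberger on the first generating set:
f_1 = -4*y, LT = y.
f_2 = x**2 + 2*y + 4*z - 4, LT = x**2.

The S-polynomials (S(f_1,f_2)) all reduce to 0 modulo the current basis, so we have a Gröbner basis.
Inter-reduce: drop elements whose leading term is divisible by another's, tail-reduce, and make monic.
Reduced Gröbner basis: {x**2 + 4*z - 4, y}.

Buchberger on the second generating set:
h_1 = 2*x**2 + 4*y + 4*z - 19, LT = x**2.
h_2 = -2*x**2 - 20*y - 8*z + 8, LT = x**2.

S(h_1,h_2): lcm = x**2. S = -8*y - 2*z - 11/2.
  leading term y: no divisor's leading term divides it; move -8*y to the remainder.
  leading term z: no divisor's leading term divides it; move -2*z to the remainder.
  leading term 1: no divisor's leading term divides it; move -11/2 to the remainder.
  remainder -8*y - 2*z - 11/2 ≠ 0; add k_3 = -8*y - 2*z - 11/2 to the basis.

The other S-polynomials (S(h_1,k_3), S(h_2,k_3)) all reduce to 0 modulo the current basis, so we have a Gröbner basis.
Inter-reduce: drop elements whose leading term is divisible by another's, tail-reduce, and make monic.
Reduced Gröbner basis: {x**2 + 3/2*z - 87/8, y + 1/4*z + 11/16}.

Since the reduced bases disagree, the two ideals are not the same.

No, the ideals differ.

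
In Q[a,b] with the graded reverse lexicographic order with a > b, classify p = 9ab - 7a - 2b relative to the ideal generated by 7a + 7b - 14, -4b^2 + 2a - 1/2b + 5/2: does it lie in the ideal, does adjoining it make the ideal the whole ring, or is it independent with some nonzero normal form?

First compute the reduced Gröbner basis of I by Buchberger's algorithm.
f_1 = 7a + 7b - 14, LT = a.
f_2 = -4b^2 + 2a - 1/2b + 5/2, LT = b^2.

The S-polynomials (S(f_1,f_2)) all reduce to 0 modulo the current basis, so we have a Gröbner basis.
Inter-reduce: drop elements whose leading term is divisible by another's, tail-reduce, and make monic.
Reduced Gröbner basis: {b^2 + 5/8b - 13/8, a + b - 2}.
Label its elements g_1 = b^2 + 5/8b - 13/8, g_2 = a + b - 2.

Reduce p = 9ab - 7a - 2b modulo G:
  leading term ab: subtract (9b)·g_2 from 9ab - 7a - 2b → -9b^2 - 7a + 16b
  leading term b^2: subtract (-9)·g_1 from -9b^2 - 7a + 16b → -7a + 173/8b - 117/8
  leading term a: subtract (-7)·g_2 from -7a + 173/8b - 117/8 → 229/8b - 229/8
  leading term b: no divisor's leading term divides it; move 229/8b to the remainder.
  leading term 1: no divisor's leading term divides it; move -229/8 to the remainder.
  normal form = 229/8b - 229/8.
The normal form is nonzero, so p ∉ I. Since p minus its normal form lies in I, I + (p) = I + (r) where r = 229/8b - 229/8; decide whether this ideal is the whole ring.
Run Buchberger on G together with r (pairs among the g_i already reduce to 0 since G is a Gröbner basis):
g_1 = b^2 + 5/8b - 13/8, LT = b^2.
g_2 = a + b - 2, LT = a.
r = 229/8b - 229/8, LT = b.

The S-polynomials (S(g_1,g_2), S(g_1,r), S(g_2,r)) all reduce to 0 modulo the current basis, so we have a Gröbner basis.
Inter-reduce: drop elements whose leading term is divisible by another's, tail-reduce, and make monic.
Reduced Gröbner basis: {a - 1, b - 1}.
The reduced Gröbner basis of I + (p) is {a - 1, b - 1} ≠ {1}, a proper ideal, so the enlarged system stays consistent: p is independent of I, with normal form 229/8b - 229/8.

Ideal membership is decidable via reduction modulo a Gröbner basis.

9ab - 7a - 2b is independent of I; its normal form modulo I is 229/8b - 229/8.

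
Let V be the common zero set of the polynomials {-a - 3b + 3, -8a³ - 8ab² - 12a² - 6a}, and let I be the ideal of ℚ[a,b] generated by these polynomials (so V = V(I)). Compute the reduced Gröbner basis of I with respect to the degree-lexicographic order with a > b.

G = {b³ - 13/4b² + 147/40b - 57/40, a + 3b - 3}

The reduced Gröbner basis is the canonical form of the ideal for this ordering.

f_1 = -a - 3b + 3, LT = a.
f_2 = -8a³ - 8ab² - 12a² - 6a, LT = a³.

S(f_1,f_2): lcm = a³. S = 3a²b - ab² - 9/2a² - ¾a.
  leading term a²b: subtract (-3ab)·f_1 from 3a²b - ab² - 9/2a² - ¾a → -10ab² - 9/2a² + 9ab - ¾a
  leading term ab²: subtract (10b²)·f_1 from -10ab² - 9/2a² + 9ab - ¾a → 30b³ - 9/2a² + 9ab - 30b² - ¾a
  leading term b³: no divisor's leading term divides it; move 30b³ to the remainder.
  leading term a²: subtract (9/2a)·f_1 from -9/2a² + 9ab - 30b² - ¾a → 45/2ab - 30b² - 57/4a
  leading term ab: subtract (-45/2b)·f_1 from 45/2ab - 30b² - 57/4a → -195/2b² - 57/4a + 135/2b
  leading term b²: no divisor's leading term divides it; move -195/2b² to the remainder.
  leading term a: subtract (57/4)·f_1 from -57/4a + 135/2b → 441/4b - 171/4
  leading term b: no divisor's leading term divides it; move 441/4b to the remainder.
  leading term 1: no divisor's leading term divides it; move -171/4 to the remainder.
  remainder 30b³ - 195/2b² + 441/4b - 171/4 ≠ 0; add g_3 = 30b³ - 195/2b² + 441/4b - 171/4 to the basis.

S(f_1,g_3): leading monomials are coprime, so the S-polynomial reduces to 0 (Buchberger's first criterion).
S(f_2,g_3): leading monomials are coprime, so the S-polynomial reduces to 0 (Buchberger's first criterion).
Every S-polynomial of the final basis reduces to 0, so we have a Gröbner basis.
Inter-reduce: drop elements whose leading term is divisible by another's, tail-reduce, and make monic.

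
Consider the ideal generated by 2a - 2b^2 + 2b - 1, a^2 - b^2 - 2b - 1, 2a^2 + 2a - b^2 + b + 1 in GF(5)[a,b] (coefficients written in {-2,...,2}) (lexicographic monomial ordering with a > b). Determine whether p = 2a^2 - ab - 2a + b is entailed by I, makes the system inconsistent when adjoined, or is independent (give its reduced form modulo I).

2a^2 - ab - 2a + b lies in I (it reduces to 0).

First compute the reduced Gröbner basis of I by Buchberger's algorithm.
f_1 = 2a - 2b^2 + 2b - 1, LT = a.
f_2 = a^2 - b^2 - 2b - 1, LT = a^2.
f_3 = 2a^2 + 2a - b^2 + b + 1, LT = a^2.

S(f_1,f_2): lcm = a^2. S = -ab^2 + ab + 2a + b^2 + 2b + 1.
  leading term ab^2: subtract (2b^2)·f_1 from -ab^2 + ab + 2a + b^2 + 2b + 1 → ab + 2a - b^4 + b^3 - 2b^2 + 2b + 1
  leading term ab: subtract (-2b)·f_1 from ab + 2a - b^4 + b^3 - 2b^2 + 2b + 1 → 2a - b^4 + 2b^3 + 2b^2 + 1
  leading term a: subtract (1)·f_1 from 2a - b^4 + 2b^3 + 2b^2 + 1 → -b^4 + 2b^3 - b^2 - 2b + 2
  leading term b^4: no divisor's leading term divides it; move -b^4 to the remainder.
  leading term b^3: no divisor's leading term divides it; move 2b^3 to the remainder.
  leading term b^2: no divisor's leading term divides it; move -b^2 to the remainder.
  leading term b: no divisor's leading term divides it; move -2b to the remainder.
  leading term 1: no divisor's leading term divides it; move 2 to the remainder.
  remainder -b^4 + 2b^3 - b^2 - 2b + 2 ≠ 0; add h_4 = -b^4 + 2b^3 - b^2 - 2b + 2 to the basis.

S(f_1,f_3): lcm = a^2. S = -ab^2 + ab + a - 2b^2 + 2b + 2.
  leading term ab^2: subtract (2b^2)·f_1 from -ab^2 + ab + a - 2b^2 + 2b + 2 → ab + a - b^4 + b^3 + 2b + 2
  leading term ab: subtract (-2b)·f_1 from ab + a - b^4 + b^3 + 2b + 2 → a - b^4 + 2b^3 - b^2 + 2
  leading term a: subtract (-2)·f_1 from a - b^4 + 2b^3 - b^2 + 2 → -b^4 + 2b^3 - b
  leading term b^4: subtract (1)·h_4 from -b^4 + 2b^3 - b → b^2 + b - 2
  leading term b^2: no divisor's leading term divides it; move b^2 to the remainder.
  leading term b: no divisor's leading term divides it; move b to the remainder.
  leading term 1: no divisor's leading term divides it; move -2 to the remainder.
  remainder b^2 + b - 2 ≠ 0; add h_5 = b^2 + b - 2 to the basis.

The other S-polynomials (S(f_2,f_3), S(f_1,h_4), S(f_2,h_4), S(f_3,h_4), S(f_1,h_5), S(f_2,h_5), S(f_3,h_5), S(h_4,h_5)) all reduce to 0 modulo the current basis, so we have a Gröbner basis.
Inter-reduce: drop elements whose leading term is divisible by another's, tail-reduce, and make monic.
Reduced Gröbner basis: {a + 2b, b^2 + b - 2}.
Label its elements g_1 = a + 2b, g_2 = b^2 + b - 2.

Reduce p = 2a^2 - ab - 2a + b modulo G:
  leading term a^2: subtract (2a)·g_1 from 2a^2 - ab - 2a + b → -2a + b
  leading term a: subtract (-2)·g_1 from -2a + b → 0
  normal form = 0.
Since the normal form is 0, p ∈ I.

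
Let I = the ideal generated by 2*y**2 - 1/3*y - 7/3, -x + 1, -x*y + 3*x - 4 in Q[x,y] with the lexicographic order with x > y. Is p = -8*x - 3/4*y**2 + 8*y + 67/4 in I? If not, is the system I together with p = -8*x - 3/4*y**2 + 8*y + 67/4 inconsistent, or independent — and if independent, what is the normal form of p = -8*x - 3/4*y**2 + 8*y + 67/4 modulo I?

First compute the reduced Gröbner basis of I by Buchberger's algorithm.
f_1 = 2*y**2 - 1/3*y - 7/3, LT = y**2.
f_2 = -x + 1, LT = x.
f_3 = -x*y + 3*x - 4, LT = x*y.

S(f_1,f_2): leading monomials are coprime, so the S-polynomial reduces to 0 (Buchberger's first criterion).
S(f_1,f_3): lcm = x*y**2. S = 17/6*x*y - 7/6*x - 4*y.
  leading term x*y: subtract (-17/6*y)·f_2 from 17/6*x*y - 7/6*x - 4*y → -7/6*x - 7/6*y
  leading term x: subtract (7/6)·f_2 from -7/6*x - 7/6*y → -7/6*y - 7/6
  leading term y: no divisor's leading term divides it; move -7/6*y to the remainder.
  leading term 1: no divisor's leading term divides it; move -7/6 to the remainder.
  remainder -7/6*y - 7/6 ≠ 0; add h_4 = -7/6*y - 7/6 to the basis.

S(f_2,f_3): lcm = x*y. S = 3*x - y - 4.
  leading term x: subtract (-3)·f_2 from 3*x - y - 4 → -y - 1
  leading term y: subtract (6/7)·h_4 from -y - 1 → 0
  remainder 0.

S(f_1,h_4): lcm = y**2. S = -7/6*y - 7/6.
  leading term y: subtract (1)·h_4 from -7/6*y - 7/6 → 0
  remainder 0.

S(f_2,h_4): leading monomials are coprime, so the S-polynomial reduces to 0 (Buchberger's first criterion).
S(f_3,h_4): lcm = x*y. S = -4*x + 4.
  leading term x: subtract (4)·f_2 from -4*x + 4 → 0
  remainder 0.

Every S-polynomial of the final basis reduces to 0, so we have a Gröbner basis.
Inter-reduce: drop elements whose leading term is divisible by another's, tail-reduce, and make monic.
Reduced Gröbner basis: {x - 1, y + 1}.
Label its elements g_1 = x - 1, g_2 = y + 1.

Reduce p = -8*x - 3/4*y**2 + 8*y + 67/4 modulo G:
  leading term x: subtract (-8)·g_1 from -8*x - 3/4*y**2 + 8*y + 67/4 → -3/4*y**2 + 8*y + 35/4
  leading term y**2: subtract (-3/4*y)·g_2 from -3/4*y**2 + 8*y + 35/4 → 35/4*y + 35/4
  leading term y: subtract (35/4)·g_2 from 35/4*y + 35/4 → 0
  normal form = 0.
Since the normal form is 0, p ∈ I.

-8*x - 3/4*y**2 + 8*y + 67/4 lies in I (it reduces to 0).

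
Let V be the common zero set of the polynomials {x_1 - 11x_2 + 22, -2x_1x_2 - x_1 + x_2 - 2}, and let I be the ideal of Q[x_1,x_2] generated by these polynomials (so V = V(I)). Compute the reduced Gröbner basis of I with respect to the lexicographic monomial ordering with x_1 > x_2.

f_1 = x_1 - 11x_2 + 22, LT = x_1.
f_2 = -2x_1x_2 - x_1 + x_2 - 2, LT = x_1x_2.

S(f_1,f_2): lcm = x_1x_2. S = -1/2x_1 - 11x_2^2 + 45/2x_2 - 1.
  reduce S modulo (f_1, f_2):
  remainder -11x_2^2 + 17x_2 + 10 ≠ 0; add g_3 = -11x_2^2 + 17x_2 + 10 to the basis.

The other S-polynomials (S(f_1,g_3), S(f_2,g_3)) all reduce to 0 modulo the current basis, so we have a Gröbner basis.
Inter-reduce: drop elements whose leading term is divisible by another's, tail-reduce, and make monic.

G = {x_1 - 11x_2 + 22, x_2^2 - 17/11x_2 - 10/11}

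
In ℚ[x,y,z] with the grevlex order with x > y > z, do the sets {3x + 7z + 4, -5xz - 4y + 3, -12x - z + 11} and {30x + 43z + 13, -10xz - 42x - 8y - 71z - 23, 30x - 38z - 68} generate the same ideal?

Yes, the ideals are equal.

Two ideals are equal iff their reduced Gröbner bases coincide (the reduced basis is unique for a fixed ordering).
Buchberger on the first generating set:
f_1 = 3x + 7z + 4, LT = x.
f_2 = -5xz - 4y + 3, LT = xz.
f_3 = -12x - z + 11, LT = x.

S(f_1,f_2): lcm = xz. S = 7/3z² - ⅘y + 4/3z + ⅗.
  leading term z²: no divisor's leading term divides it; move 7/3z² to the remainder.
  leading term y: no divisor's leading term divides it; move -⅘y to the remainder.
  leading term z: no divisor's leading term divides it; move 4/3z to the remainder.
  leading term 1: no divisor's leading term divides it; move ⅗ to the remainder.
  remainder 7/3z² - ⅘y + 4/3z + ⅗ ≠ 0; add g_4 = 7/3z² - ⅘y + 4/3z + ⅗ to the basis.

S(f_1,f_3): lcm = x. S = 9/4z + 9/4.
  leading term z: no divisor's leading term divides it; move 9/4z to the remainder.
  leading term 1: no divisor's leading term divides it; move 9/4 to the remainder.
  remainder 9/4z + 9/4 ≠ 0; add g_5 = 9/4z + 9/4 to the basis.

S(f_2,f_3): lcm = xz. S = -1/12z² + ⅘y + 11/12z - ⅗.
  leading term z²: subtract (-1/28)·g_4 from -1/12z² + ⅘y + 11/12z - ⅗ → 27/35y + 27/28z - 81/140
  leading term y: no divisor's leading term divides it; move 27/35y to the remainder.
  leading term z: subtract (3/7)·g_5 from 27/28z - 81/140 → -54/35
  leading term 1: no divisor's leading term divides it; move -54/35 to the remainder.
  remainder 27/35y - 54/35 ≠ 0; add g_6 = 27/35y - 54/35 to the basis.

S(f_1,g_4): leading monomials are coprime, so the S-polynomial reduces to 0 (Buchberger's first criterion).
S(f_2,g_4): lcm = xz². S = 12/35xy - 4/7xz + ⅘yz - 9/35x - ⅗z.
  leading term xy: subtract (4/35y)·f_1 from 12/35xy - 4/7xz + ⅘yz - 9/35x - ⅗z → -4/7xz - 9/35x - 16/35y - ⅗z
  leading term xz: subtract (-4/21z)·f_1 from -4/7xz - 9/35x - 16/35y - ⅗z → 4/3z² - 9/35x - 16/35y + 17/105z
  leading term z²: subtract (4/7)·g_4 from 4/3z² - 9/35x - 16/35y + 17/105z → -9/35x - ⅗z - 12/35
  leading term x: subtract (-3/35)·f_1 from -9/35x - ⅗z - 12/35 → 0
  remainder 0.

S(f_3,g_4): leading monomials are coprime, so the S-polynomial reduces to 0 (Buchberger's first criterion).
S(f_1,g_5): leading monomials are coprime, so the S-polynomial reduces to 0 (Buchberger's first criterion).
S(f_2,g_5): lcm = xz. S = -x + ⅘y - ⅗.
  leading term x: subtract (-⅓)·f_1 from -x + ⅘y - ⅗ → ⅘y + 7/3z + 11/15
  leading term y: subtract (28/27)·g_6 from ⅘y + 7/3z + 11/15 → 7/3z + 7/3
  leading term z: subtract (28/27)·g_5 from 7/3z + 7/3 → 0
  remainder 0.

S(f_3,g_5): leading monomials are coprime, so the S-polynomial reduces to 0 (Buchberger's first criterion).
S(g_4,g_5): lcm = z². S = -12/35y - 3/7z + 9/35.
  leading term y: subtract (-4/9)·g_6 from -12/35y - 3/7z + 9/35 → -3/7z - 3/7
  leading term z: subtract (-4/21)·g_5 from -3/7z - 3/7 → 0
  remainder 0.

S(f_1,g_6): leading monomials are coprime, so the S-polynomial reduces to 0 (Buchberger's first criterion).
S(f_2,g_6): leading monomials are coprime, so the S-polynomial reduces to 0 (Buchberger's first criterion).
S(f_3,g_6): leading monomials are coprime, so the S-polynomial reduces to 0 (Buchberger's first criterion).
S(g_4,g_6): leading monomials are coprime, so the S-polynomial reduces to 0 (Buchberger's first criterion).
S(g_5,g_6): leading monomials are coprime, so the S-polynomial reduces to 0 (Buchberger's first criterion).
Every S-polynomial of the final basis reduces to 0, so we have a Gröbner basis.
Inter-reduce: drop elements whose leading term is divisible by another's, tail-reduce, and make monic.
Reduced Gröbner basis: {x - 1, y - 2, z + 1}.

Buchberger on the second generating set:
h_1 = 30x + 43z + 13, LT = x.
h_2 = -10xz - 42x - 8y - 71z - 23, LT = xz.
h_3 = 30x - 38z - 68, LT = x.

S(h_1,h_2): lcm = xz. S = 43/30z² - 21/5x - ⅘y - 20/3z - 23/10.
  leading term z²: no divisor's leading term divides it; move 43/30z² to the remainder.
  leading term x: subtract (-7/50)·h_1 from -21/5x - ⅘y - 20/3z - 23/10 → -⅘y - 97/150z - 12/25
  leading term y: no divisor's leading term divides it; move -⅘y to the remainder.
  leading term z: no divisor's leading term divides it; move -97/150z to the remainder.
  leading term 1: no divisor's leading term divides it; move -12/25 to the remainder.
  remainder 43/30z² - ⅘y - 97/150z - 12/25 ≠ 0; add k_4 = 43/30z² - ⅘y - 97/150z - 12/25 to the basis.

S(h_1,h_3): lcm = x. S = 27/10z + 27/10.
  leading term z: no divisor's leading term divides it; move 27/10z to the remainder.
  leading term 1: no divisor's leading term divides it; move 27/10 to the remainder.
  remainder 27/10z + 27/10 ≠ 0; add k_5 = 27/10z + 27/10 to the basis.

S(h_2,h_3): lcm = xz. S = 19/15z² + 21/5x + ⅘y + 281/30z + 23/10.
  leading term z²: subtract (38/43)·k_4 from 19/15z² + 21/5x + ⅘y + 281/30z + 23/10 → 21/5x + 324/215y + 21367/2150z + 5857/2150
  leading term x: subtract (7/50)·h_1 from 21/5x + 324/215y + 21367/2150z + 5857/2150 → 324/215y + 4212/1075z + 972/1075
  leading term y: no divisor's leading term divides it; move 324/215y to the remainder.
  leading term z: subtract (312/215)·k_5 from 4212/1075z + 972/1075 → -648/215
  leading term 1: no divisor's leading term divides it; move -648/215 to the remainder.
  remainder 324/215y - 648/215 ≠ 0; add k_6 = 324/215y - 648/215 to the basis.

S(h_1,k_4): leading monomials are coprime, so the S-polynomial reduces to 0 (Buchberger's first criterion).
S(h_2,k_4): lcm = xz². S = 24/43xy + 200/43xz + ⅘yz + 71/10z² + 72/215x + 23/10z.
  leading term xy: subtract (4/215y)·h_1 from 24/43xy + 200/43xz + ⅘yz + 71/10z² + 72/215x + 23/10z → 200/43xz + 71/10z² + 72/215x - 52/215y + 23/10z
  leading term xz: subtract (20/129z)·h_1 from 200/43xz + 71/10z² + 72/215x - 52/215y + 23/10z → 13/30z² + 72/215x - 52/215y + 367/1290z
  leading term z²: subtract (13/43)·k_4 from 13/30z² + 72/215x - 52/215y + 367/1290z → 72/215x + 12/25z + 156/1075
  leading term x: subtract (12/1075)·h_1 from 72/215x + 12/25z + 156/1075 → 0
  remainder 0.

S(h_3,k_4): leading monomials are coprime, so the S-polynomial reduces to 0 (Buchberger's first criterion).
S(h_1,k_5): leading monomials are coprime, so the S-polynomial reduces to 0 (Buchberger's first criterion).
S(h_2,k_5): lcm = xz. S = 16/5x + ⅘y + 71/10z + 23/10.
  leading term x: subtract (8/75)·h_1 from 16/5x + ⅘y + 71/10z + 23/10 → ⅘y + 377/150z + 137/150
  leading term y: subtract (43/81)·k_6 from ⅘y + 377/150z + 137/150 → 377/150z + 377/150
  leading term z: subtract (377/405)·k_5 from 377/150z + 377/150 → 0
  remainder 0.

S(h_3,k_5): leading monomials are coprime, so the S-polynomial reduces to 0 (Buchberger's first criterion).
S(k_4,k_5): lcm = z². S = -24/43y - 312/215z - 72/215.
  leading term y: subtract (-10/27)·k_6 from -24/43y - 312/215z - 72/215 → -312/215z - 312/215
  leading term z: subtract (-208/387)·k_5 from -312/215z - 312/215 → 0
  remainder 0.

S(h_1,k_6): leading monomials are coprime, so the S-polynomial reduces to 0 (Buchberger's first criterion).
S(h_2,k_6): leading monomials are coprime, so the S-polynomial reduces to 0 (Buchberger's first criterion).
S(h_3,k_6): leading monomials are coprime, so the S-polynomial reduces to 0 (Buchberger's first criterion).
S(k_4,k_6): leading monomials are coprime, so the S-polynomial reduces to 0 (Buchberger's first criterion).
S(k_5,k_6): leading monomials are coprime, so the S-polynomial reduces to 0 (Buchberger's first criterion).
Every S-polynomial of the final basis reduces to 0, so we have a Gröbner basis.
Inter-reduce: drop elements whose leading term is divisible by another's, tail-reduce, and make monic.
Reduced Gröbner basis: {x - 1, y - 2, z + 1}.

These coincide, so the ideals are equal.
The same test decides containment: I ⊆ J iff every generator of I reduces to 0 modulo a Gröbner basis of J.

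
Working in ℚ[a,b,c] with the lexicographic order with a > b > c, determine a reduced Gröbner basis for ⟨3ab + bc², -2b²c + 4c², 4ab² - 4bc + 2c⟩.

G = {ab - 2/9c⁴ + ⅙c², ac + ⅓c³, bc + ⅔c³ - ½c, c⁵ - 3/2c³ - 9/2c² + 9/16c}

f_1 = 3ab + bc², LT = ab.
f_2 = -2b²c + 4c², LT = b²c.
f_3 = 4ab² - 4bc + 2c, LT = ab².

S(f_1,f_2): lcm = ab²c. S = 2ac² + ⅓b²c³.
  leading term ac²: no divisor's leading term divides it; move 2ac² to the remainder.
  leading term b²c³: subtract (-⅙c²)·f_2 from ⅓b²c³ → ⅔c⁴
  leading term c⁴: no divisor's leading term divides it; move ⅔c⁴ to the remainder.
  remainder 2ac² + ⅔c⁴ ≠ 0; add g_4 = 2ac² + ⅔c⁴ to the basis.

S(f_1,f_3): lcm = ab². S = ⅓b²c² + bc - ½c.
  leading term b²c²: subtract (-⅙c)·f_2 from ⅓b²c² + bc - ½c → bc + ⅔c³ - ½c
  leading term bc: no divisor's leading term divides it; move bc to the remainder.
  leading term c³: no divisor's leading term divides it; move ⅔c³ to the remainder.
  leading term c: no divisor's leading term divides it; move -½c to the remainder.
  remainder bc + ⅔c³ - ½c ≠ 0; add g_5 = bc + ⅔c³ - ½c to the basis.

S(f_2,f_3): lcm = ab²c. S = -2ac² + bc² - ½c².
  leading term ac²: subtract (-1)·g_4 from -2ac² + bc² - ½c² → bc² + ⅔c⁴ - ½c²
  leading term bc²: subtract (c)·g_5 from bc² + ⅔c⁴ - ½c² → 0
  remainder 0.

S(f_1,g_4): lcm = abc². S = 0.
  remainder 0.

S(f_2,g_4): lcm = ab²c². S = -2ac³ - ⅓b²c⁴.
  leading term ac³: subtract (-c)·g_4 from -2ac³ - ⅓b²c⁴ → -⅓b²c⁴ + ⅔c⁵
  leading term b²c⁴: subtract (⅙c³)·f_2 from -⅓b²c⁴ + ⅔c⁵ → 0
  remainder 0.

S(f_3,g_4): lcm = ab²c². S = -⅓b²c⁴ - bc³ + ½c³.
  leading term b²c⁴: subtract (⅙c³)·f_2 from -⅓b²c⁴ - bc³ + ½c³ → -bc³ - ⅔c⁵ + ½c³
  leading term bc³: subtract (-c²)·g_5 from -bc³ - ⅔c⁵ + ½c³ → 0
  remainder 0.

S(f_1,g_5): lcm = abc. S = -⅔ac³ + ½ac + ⅓bc³.
  leading term ac³: subtract (-⅓c)·g_4 from -⅔ac³ + ½ac + ⅓bc³ → ½ac + ⅓bc³ + 2/9c⁵
  leading term ac: no divisor's leading term divides it; move ½ac to the remainder.
  leading term bc³: subtract (⅓c²)·g_5 from ⅓bc³ + 2/9c⁵ → ⅙c³
  leading term c³: no divisor's leading term divides it; move ⅙c³ to the remainder.
  remainder ½ac + ⅙c³ ≠ 0; add g_6 = ½ac + ⅙c³ to the basis.

S(f_2,g_5): lcm = b²c. S = -⅔bc³ + ½bc - 2c².
  leading term bc³: subtract (-⅔c²)·g_5 from -⅔bc³ + ½bc - 2c² → ½bc + 4/9c⁵ - ⅓c³ - 2c²
  leading term bc: subtract (½)·g_5 from ½bc + 4/9c⁵ - ⅓c³ - 2c² → 4/9c⁵ - ⅔c³ - 2c² + ¼c
  leading term c⁵: no divisor's leading term divides it; move 4/9c⁵ to the remainder.
  leading term c³: no divisor's leading term divides it; move -⅔c³ to the remainder.
  leading term c²: no divisor's leading term divides it; move -2c² to the remainder.
  leading term c: no divisor's leading term divides it; move ¼c to the remainder.
  remainder 4/9c⁵ - ⅔c³ - 2c² + ¼c ≠ 0; add g_7 = 4/9c⁵ - ⅔c³ - 2c² + ¼c to the basis.

S(f_3,g_5): lcm = ab²c. S = -⅔abc³ + ½abc - bc² + ½c².
  leading term abc³: subtract (-2/9c³)·f_1 from -⅔abc³ + ½abc - bc² + ½c² → ½abc + 2/9bc⁵ - bc² + ½c²
  leading term abc: subtract (⅙c)·f_1 from ½abc + 2/9bc⁵ - bc² + ½c² → 2/9bc⁵ - ⅙bc³ - bc² + ½c²
  leading term bc⁵: subtract (2/9c⁴)·g_5 from 2/9bc⁵ - ⅙bc³ - bc² + ½c² → -⅙bc³ - bc² - 4/27c⁷ + 1/9c⁵ + ½c²
  leading term bc³: subtract (-⅙c²)·g_5 from -⅙bc³ - bc² - 4/27c⁷ + 1/9c⁵ + ½c² → -bc² - 4/27c⁷ + 2/9c⁵ - 1/12c³ + ½c²
  leading term bc²: subtract (-c)·g_5 from -bc² - 4/27c⁷ + 2/9c⁵ - 1/12c³ + ½c² → -4/27c⁷ + 2/9c⁵ + ⅔c⁴ - 1/12c³
  leading term c⁷: subtract (-⅓c²)·g_7 from -4/27c⁷ + 2/9c⁵ + ⅔c⁴ - 1/12c³ → 0
  remainder 0.

S(g_4,g_5): lcm = abc². S = -⅔ac⁴ + ½ac² + ⅓bc⁴.
  leading term ac⁴: subtract (-⅓c²)·g_4 from -⅔ac⁴ + ½ac² + ⅓bc⁴ → ½ac² + ⅓bc⁴ + 2/9c⁶
  leading term ac²: subtract (¼)·g_4 from ½ac² + ⅓bc⁴ + 2/9c⁶ → ⅓bc⁴ + 2/9c⁶ - ⅙c⁴
  leading term bc⁴: subtract (⅓c³)·g_5 from ⅓bc⁴ + 2/9c⁶ - ⅙c⁴ → 0
  remainder 0.

S(f_1,g_6): lcm = abc. S = 0.
  remainder 0.

S(f_2,g_6): lcm = ab²c. S = -2ac² - ⅓b²c³.
  leading term ac²: subtract (-1)·g_4 from -2ac² - ⅓b²c³ → -⅓b²c³ + ⅔c⁴
  leading term b²c³: subtract (⅙c²)·f_2 from -⅓b²c³ + ⅔c⁴ → 0
  remainder 0.

S(f_3,g_6): lcm = ab²c. S = -⅓b²c³ - bc² + ½c².
  leading term b²c³: subtract (⅙c²)·f_2 from -⅓b²c³ - bc² + ½c² → -bc² - ⅔c⁴ + ½c²
  leading term bc²: subtract (-c)·g_5 from -bc² - ⅔c⁴ + ½c² → 0
  remainder 0.

S(g_4,g_6): lcm = ac². S = 0.
  remainder 0.

S(g_5,g_6): lcm = abc. S = ⅔ac³ - ½ac - ⅓bc³.
  leading term ac³: subtract (⅓c)·g_4 from ⅔ac³ - ½ac - ⅓bc³ → -½ac - ⅓bc³ - 2/9c⁵
  leading term ac: subtract (-1)·g_6 from -½ac - ⅓bc³ - 2/9c⁵ → -⅓bc³ - 2/9c⁵ + ⅙c³
  leading term bc³: subtract (-⅓c²)·g_5 from -⅓bc³ - 2/9c⁵ + ⅙c³ → 0
  remainder 0.

S(f_1,g_7): leading monomials are coprime, so the S-polynomial reduces to 0 (Buchberger's first criterion).
S(f_2,g_7): lcm = b²c⁵. S = 3/2b²c³ + 9/2b²c² - 9/16b²c - 2c⁶.
  leading term b²c³: subtract (-¾c²)·f_2 from 3/2b²c³ + 9/2b²c² - 9/16b²c - 2c⁶ → 9/2b²c² - 9/16b²c - 2c⁶ + 3c⁴
  leading term b²c²: subtract (-9/4c)·f_2 from 9/2b²c² - 9/16b²c - 2c⁶ + 3c⁴ → -9/16b²c - 2c⁶ + 3c⁴ + 9c³
  leading term b²c: subtract (9/32)·f_2 from -9/16b²c - 2c⁶ + 3c⁴ + 9c³ → -2c⁶ + 3c⁴ + 9c³ - 9/8c²
  leading term c⁶: subtract (-9/2c)·g_7 from -2c⁶ + 3c⁴ + 9c³ - 9/8c² → 0
  remainder 0.

S(f_3,g_7): leading monomials are coprime, so the S-polynomial reduces to 0 (Buchberger's first criterion).
S(g_4,g_7): lcm = ac⁵. S = 3/2ac³ + 9/2ac² - 9/16ac + ⅓c⁷.
  leading term ac³: subtract (¾c)·g_4 from 3/2ac³ + 9/2ac² - 9/16ac + ⅓c⁷ → 9/2ac² - 9/16ac + ⅓c⁷ - ½c⁵
  leading term ac²: subtract (9/4)·g_4 from 9/2ac² - 9/16ac + ⅓c⁷ - ½c⁵ → -9/16ac + ⅓c⁷ - ½c⁵ - 3/2c⁴
  leading term ac: subtract (-9/8)·g_6 from -9/16ac + ⅓c⁷ - ½c⁵ - 3/2c⁴ → ⅓c⁷ - ½c⁵ - 3/2c⁴ + 3/16c³
  leading term c⁷: subtract (¾c²)·g_7 from ⅓c⁷ - ½c⁵ - 3/2c⁴ + 3/16c³ → 0
  remainder 0.

S(g_5,g_7): lcm = bc⁵. S = 3/2bc³ + 9/2bc² - 9/16bc + ⅔c⁷ - ½c⁵.
  leading term bc³: subtract (3/2c²)·g_5 from 3/2bc³ + 9/2bc² - 9/16bc + ⅔c⁷ - ½c⁵ → 9/2bc² - 9/16bc + ⅔c⁷ - 3/2c⁵ + ¾c³
  leading term bc²: subtract (9/2c)·g_5 from 9/2bc² - 9/16bc + ⅔c⁷ - 3/2c⁵ + ¾c³ → -9/16bc + ⅔c⁷ - 3/2c⁵ - 3c⁴ + ¾c³ + 9/4c²
  leading term bc: subtract (-9/16)·g_5 from -9/16bc + ⅔c⁷ - 3/2c⁵ - 3c⁴ + ¾c³ + 9/4c² → ⅔c⁷ - 3/2c⁵ - 3c⁴ + 9/8c³ + 9/4c² - 9/32c
  leading term c⁷: subtract (3/2c²)·g_7 from ⅔c⁷ - 3/2c⁵ - 3c⁴ + 9/8c³ + 9/4c² - 9/32c → -½c⁵ + ¾c³ + 9/4c² - 9/32c
  leading term c⁵: subtract (-9/8)·g_7 from -½c⁵ + ¾c³ + 9/4c² - 9/32c → 0
  remainder 0.

S(g_6,g_7): lcm = ac⁵. S = 3/2ac³ + 9/2ac² - 9/16ac + ⅓c⁷.
  leading term ac³: subtract (¾c)·g_4 from 3/2ac³ + 9/2ac² - 9/16ac + ⅓c⁷ → 9/2ac² - 9/16ac + ⅓c⁷ - ½c⁵
  leading term ac²: subtract (9/4)·g_4 from 9/2ac² - 9/16ac + ⅓c⁷ - ½c⁵ → -9/16ac + ⅓c⁷ - ½c⁵ - 3/2c⁴
  leading term ac: subtract (-9/8)·g_6 from -9/16ac + ⅓c⁷ - ½c⁵ - 3/2c⁴ → ⅓c⁷ - ½c⁵ - 3/2c⁴ + 3/16c³
  leading term c⁷: subtract (¾c²)·g_7 from ⅓c⁷ - ½c⁵ - 3/2c⁴ + 3/16c³ → 0
  remainder 0.

Every S-polynomial of the final basis reduces to 0, so we have a Gröbner basis.
Inter-reduce: drop elements whose leading term is divisible by another's, tail-reduce, and make monic.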